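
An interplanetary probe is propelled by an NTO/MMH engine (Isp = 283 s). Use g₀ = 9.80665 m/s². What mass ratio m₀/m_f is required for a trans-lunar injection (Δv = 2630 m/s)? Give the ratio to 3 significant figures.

v_e = Isp · g₀ = 283 × 9.80665 = 2775.3 m/s.
m₀/m_f = exp(Δv / v_e) = exp(2630 / 2775.3) = exp(0.9477) = 2.5796.

mass ratio ≈ 2.58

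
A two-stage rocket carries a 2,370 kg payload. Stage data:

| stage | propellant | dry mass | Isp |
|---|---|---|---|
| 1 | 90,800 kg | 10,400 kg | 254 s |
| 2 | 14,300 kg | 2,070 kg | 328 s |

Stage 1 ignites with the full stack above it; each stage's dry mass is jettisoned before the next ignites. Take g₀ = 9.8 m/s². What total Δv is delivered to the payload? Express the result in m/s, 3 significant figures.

Δv ≈ 8150 m/s

Ignition mass of stage 1 = 90,800+10,400 + 14,300+2,070 + 2,370 = 119,940 kg.
Stage 1: m₀ = 119,940 kg, m_f = 119,940 − 90,800 = 29,140 kg; Δv = 254×9.8×ln(4.116) = 2489.2×1.4149 ≈ 3522 m/s.
Stage 2: m₀ = 18,740 kg, m_f = 18,740 − 14,300 = 4,440 kg; Δv = 328×9.8×ln(4.221) = 3214.4×1.4400 ≈ 4629 m/s.
Total Δv = 3522 + 4629 = 8151 m/s.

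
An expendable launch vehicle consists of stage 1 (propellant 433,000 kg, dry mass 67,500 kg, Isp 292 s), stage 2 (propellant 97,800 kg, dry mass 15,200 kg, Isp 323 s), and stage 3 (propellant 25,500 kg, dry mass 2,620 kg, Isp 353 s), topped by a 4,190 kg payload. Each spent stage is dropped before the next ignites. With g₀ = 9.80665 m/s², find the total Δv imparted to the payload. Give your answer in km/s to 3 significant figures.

Δv ≈ 12.1 km/s

Ignition mass of stage 1 = 433,000+67,500 + 97,800+15,200 + 25,500+2,620 + 4,190 = 645,810 kg.
Stage 1: m₀ = 645,810 kg, m_f = 645,810 − 433,000 = 212,810 kg; Δv = 292×9.80665×ln(3.035) = 2863.5×1.1101 ≈ 3179 m/s.
Stage 2: m₀ = 145,310 kg, m_f = 145,310 − 97,800 = 47,510 kg; Δv = 323×9.80665×ln(3.059) = 3167.5×1.1179 ≈ 3541 m/s.
Stage 3: m₀ = 32,310 kg, m_f = 32,310 − 25,500 = 6,810 kg; Δv = 353×9.80665×ln(4.744) = 3461.7×1.5570 ≈ 5390 m/s.
Total Δv = 3179 + 3541 + 5390 = 12110 m/s.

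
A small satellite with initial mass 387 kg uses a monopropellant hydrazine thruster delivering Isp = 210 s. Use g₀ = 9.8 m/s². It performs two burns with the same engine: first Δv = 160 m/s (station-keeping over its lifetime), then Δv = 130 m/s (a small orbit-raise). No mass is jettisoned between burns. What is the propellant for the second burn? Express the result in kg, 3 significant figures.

propellant for the second burn ≈ 21.9 kg

v_e = Isp · g₀ = 210 × 9.8 = 2058.0 m/s.
After the first burn: m = 387 × exp(−160/2058.0) = 387 × 0.92520 = 358.052 kg.
After the second burn: m = 358.052 × exp(−130/2058.0) = 358.052 × 0.93879 = 336.136 kg.
Second-burn propellant = 358.052 − 336.136 = 21.916 kg.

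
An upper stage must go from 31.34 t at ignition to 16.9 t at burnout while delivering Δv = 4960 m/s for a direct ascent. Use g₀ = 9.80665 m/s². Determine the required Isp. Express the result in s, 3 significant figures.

Isp ≈ 819 s

ln(m₀/m_f) = ln(31340/16900) = ln(1.854) = 0.6176.
v_e = Δv / ln(m₀/m_f) = 4960 / 0.6176 = 8031.3 m/s.
Isp = v_e / g₀ = 8031.3 / 9.80665 = 819.0 s.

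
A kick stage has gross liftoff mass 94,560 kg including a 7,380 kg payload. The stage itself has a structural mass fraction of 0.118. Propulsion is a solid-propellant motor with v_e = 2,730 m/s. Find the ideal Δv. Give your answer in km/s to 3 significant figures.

Δv ≈ 4.58 km/s

Stage wet mass = m₀ − payload = 94,560 − 7,380 = 87,180 kg.
Stage dry mass = ε × stage wet mass = 0.118 × 87,180 = 10,287.2 kg.
Burnout mass m_f = stage dry + payload = 10,287.2 + 7,380 = 17,667.2 kg.
Δv = v_e · ln(94,560/17,667.2) = 2730.0 × ln(5.352) = 2730.0 × 1.6775 ≈ 4580 m/s.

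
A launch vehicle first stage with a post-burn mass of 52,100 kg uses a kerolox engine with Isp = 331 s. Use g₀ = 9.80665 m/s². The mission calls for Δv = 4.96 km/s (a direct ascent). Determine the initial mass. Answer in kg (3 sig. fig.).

initial mass ≈ 240000 kg

v_e = Isp · g₀ = 331 × 9.80665 = 3246.0 m/s.
Using Δv = v_e ln(m₀/m_f): m₀/m_f = exp(Δv / v_e) = exp(4960 / 3246.0) = exp(1.5280) = 4.6091.
m₀ = m_f × 4.6091 = 52,100 × 4.6091 = 240,134 kg.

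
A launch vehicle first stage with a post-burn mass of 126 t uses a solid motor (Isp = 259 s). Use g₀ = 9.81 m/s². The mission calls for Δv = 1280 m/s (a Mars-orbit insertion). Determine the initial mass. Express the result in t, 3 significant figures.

v_e = Isp · g₀ = 259 × 9.81 = 2540.8 m/s.
m₀/m_f = exp(Δv / v_e) = exp(1280 / 2540.8) = exp(0.5038) = 1.6550.
m₀ = m_f × 1.6550 = 126 × 1.6550 = 208.53 t.

initial mass ≈ 209 t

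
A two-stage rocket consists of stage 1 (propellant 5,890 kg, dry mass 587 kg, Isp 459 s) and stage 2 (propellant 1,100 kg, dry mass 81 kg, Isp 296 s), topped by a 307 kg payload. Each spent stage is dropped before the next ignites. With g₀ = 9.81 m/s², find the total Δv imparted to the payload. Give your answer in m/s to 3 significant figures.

Δv ≈ 9960 m/s

Ignition mass of stage 1 = 5,890+587 + 1,100+81 + 307 = 7,965 kg.
Stage 1: m₀ = 7,965 kg, m_f = 7,965 − 5,890 = 2,075 kg; Δv = 459×9.81×ln(3.839) = 4502.8×1.3451 ≈ 6057 m/s.
Stage 2: m₀ = 1,488 kg, m_f = 1,488 − 1,100 = 388 kg; Δv = 296×9.81×ln(3.835) = 2903.8×1.3442 ≈ 3903 m/s.
Total Δv = 6057 + 3903 = 9960 m/s.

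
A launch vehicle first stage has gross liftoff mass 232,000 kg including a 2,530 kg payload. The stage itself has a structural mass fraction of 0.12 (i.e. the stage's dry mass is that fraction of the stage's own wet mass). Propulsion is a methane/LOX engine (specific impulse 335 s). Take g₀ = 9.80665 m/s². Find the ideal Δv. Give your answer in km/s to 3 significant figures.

Δv ≈ 6.71 km/s

Stage wet mass = m₀ − payload = 232,000 − 2,530 = 229,470 kg.
Stage dry mass = ε × stage wet mass = 0.12 × 229,470 = 27,536.4 kg.
Burnout mass m_f = stage dry + payload = 27,536.4 + 2,530 = 30,066.4 kg.
v_e = Isp · g₀ = 335 × 9.80665 = 3285.2 m/s.
Δv = v_e · ln(232,000/30,066.4) = 3285.2 × ln(7.716) = 3285.2 × 2.0433 ≈ 6713 m/s.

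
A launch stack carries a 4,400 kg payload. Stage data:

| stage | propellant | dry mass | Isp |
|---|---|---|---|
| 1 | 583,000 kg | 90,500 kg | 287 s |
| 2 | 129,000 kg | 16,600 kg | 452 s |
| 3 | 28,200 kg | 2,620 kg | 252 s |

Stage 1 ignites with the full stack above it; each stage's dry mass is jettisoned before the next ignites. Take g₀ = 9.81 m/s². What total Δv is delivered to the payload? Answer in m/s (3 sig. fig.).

Δv ≈ 12800 m/s

Ignition mass of stage 1 = 583,000+90,500 + 129,000+16,600 + 28,200+2,620 + 4,400 = 854,320 kg.
Stage 1: m₀ = 854,320 kg, m_f = 854,320 − 583,000 = 271,320 kg; Δv = 287×9.81×ln(3.149) = 2815.5×1.1470 ≈ 3229 m/s.
Stage 2: m₀ = 180,820 kg, m_f = 180,820 − 129,000 = 51,820 kg; Δv = 452×9.81×ln(3.489) = 4434.1×1.2497 ≈ 5541 m/s.
Stage 3: m₀ = 35,220 kg, m_f = 35,220 − 28,200 = 7,020 kg; Δv = 252×9.81×ln(5.017) = 2472.1×1.6129 ≈ 3987 m/s.
Total Δv = 3229 + 5541 + 3987 = 12757 m/s.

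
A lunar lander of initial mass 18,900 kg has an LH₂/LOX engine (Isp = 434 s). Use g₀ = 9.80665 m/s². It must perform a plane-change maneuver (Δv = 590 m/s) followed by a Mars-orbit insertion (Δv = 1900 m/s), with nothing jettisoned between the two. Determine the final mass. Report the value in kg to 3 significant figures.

v_e = Isp · g₀ = 434 × 9.80665 = 4256.1 m/s.
After the first burn: m = 18900 × exp(−590/4256.1) = 18900 × 0.87055 = 16,453.4 kg.
After the second burn: m = 16,453.4 × exp(−1900/4256.1) = 16,453.4 × 0.63992 = 10,528.9 kg.

final mass ≈ 10500 kg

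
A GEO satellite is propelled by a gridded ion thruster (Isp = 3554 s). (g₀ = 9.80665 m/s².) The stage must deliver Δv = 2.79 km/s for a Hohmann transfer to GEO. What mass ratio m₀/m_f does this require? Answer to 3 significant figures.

v_e = Isp · g₀ = 3554 × 9.80665 = 34852.8 m/s.
m₀/m_f = exp(Δv / v_e) = exp(2790 / 34852.8) = exp(0.0801) = 1.0833.

mass ratio ≈ 1.08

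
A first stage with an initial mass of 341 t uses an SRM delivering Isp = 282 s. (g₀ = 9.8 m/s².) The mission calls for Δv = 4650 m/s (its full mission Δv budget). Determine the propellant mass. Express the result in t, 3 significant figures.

propellant mass ≈ 278 t

v_e = Isp · g₀ = 282 × 9.8 = 2763.6 m/s.
m₀/m_f = exp(Δv / v_e) = exp(4650 / 2763.6) = exp(1.6826) = 5.3795.
m_f = 341 / 5.3795 = 63.3888 t, so propellant = m₀ − m_f = 341 − 63.3888 = 277.6112 t.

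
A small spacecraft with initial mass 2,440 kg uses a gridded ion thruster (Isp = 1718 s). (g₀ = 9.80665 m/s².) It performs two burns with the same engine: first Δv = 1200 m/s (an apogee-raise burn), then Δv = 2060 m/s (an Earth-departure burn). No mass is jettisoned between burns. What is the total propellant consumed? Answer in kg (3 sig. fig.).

total propellant consumed ≈ 429 kg

v_e = Isp · g₀ = 1718 × 9.80665 = 16847.8 m/s.
After the first burn: m = 2440 × exp(−1200/16847.8) = 2440 × 0.93125 = 2,272.25 kg.
After the second burn: m = 2,272.25 × exp(−2060/16847.8) = 2,272.25 × 0.88491 = 2,010.74 kg.
Total propellant = m₀ − m_final = 2440 − 2,010.74 = 429.26 kg.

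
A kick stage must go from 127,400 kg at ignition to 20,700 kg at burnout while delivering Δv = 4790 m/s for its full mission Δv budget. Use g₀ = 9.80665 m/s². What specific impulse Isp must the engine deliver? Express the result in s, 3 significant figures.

ln(m₀/m_f) = ln(127400/20700) = ln(6.155) = 1.8172.
Rocket equation: v_e = Δv / ln(m₀/m_f) = 4790 / 1.8172 = 2635.9 m/s.
Isp = v_e / g₀ = 2635.9 / 9.80665 = 268.8 s.

Isp ≈ 269 s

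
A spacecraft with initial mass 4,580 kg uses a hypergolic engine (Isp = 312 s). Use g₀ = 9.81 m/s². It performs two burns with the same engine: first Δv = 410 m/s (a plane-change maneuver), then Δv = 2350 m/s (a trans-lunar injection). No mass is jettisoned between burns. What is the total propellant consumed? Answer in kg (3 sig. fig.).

total propellant consumed ≈ 2720 kg

v_e = Isp · g₀ = 312 × 9.81 = 3060.7 m/s.
After the first burn: m = 4580 × exp(−410/3060.7) = 4580 × 0.87463 = 4,005.81 kg.
After the second burn: m = 4,005.81 × exp(−2350/3060.7) = 4,005.81 × 0.46404 = 1,858.86 kg.
Total propellant = m₀ − m_final = 4580 − 1,858.86 = 2,721.14 kg.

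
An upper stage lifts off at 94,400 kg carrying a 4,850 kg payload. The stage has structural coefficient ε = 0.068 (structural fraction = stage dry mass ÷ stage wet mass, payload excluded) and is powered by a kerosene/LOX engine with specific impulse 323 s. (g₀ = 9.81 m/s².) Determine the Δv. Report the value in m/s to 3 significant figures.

Stage wet mass = m₀ − payload = 94,400 − 4,850 = 89,550 kg.
Stage dry mass = ε × stage wet mass = 0.068 × 89,550 = 6,089.4 kg.
Burnout mass m_f = stage dry + payload = 6,089.4 + 4,850 = 10,939.4 kg.
v_e = Isp · g₀ = 323 × 9.81 = 3168.6 m/s.
Δv = v_e · ln(94,400/10,939.4) = 3168.6 × ln(8.629) = 3168.6 × 2.1552 ≈ 6829 m/s.

Δv ≈ 6830 m/s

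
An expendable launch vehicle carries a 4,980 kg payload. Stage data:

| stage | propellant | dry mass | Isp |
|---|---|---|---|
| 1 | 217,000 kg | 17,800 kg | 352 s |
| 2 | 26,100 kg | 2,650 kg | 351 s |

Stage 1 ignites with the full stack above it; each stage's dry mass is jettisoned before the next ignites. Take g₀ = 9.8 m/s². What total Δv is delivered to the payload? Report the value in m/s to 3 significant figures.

Ignition mass of stage 1 = 217,000+17,800 + 26,100+2,650 + 4,980 = 268,530 kg.
Stage 1: m₀ = 268,530 kg, m_f = 268,530 − 217,000 = 51,530 kg; Δv = 352×9.8×ln(5.211) = 3449.6×1.6508 ≈ 5695 m/s.
Stage 2: m₀ = 33,730 kg, m_f = 33,730 − 26,100 = 7,630 kg; Δv = 351×9.8×ln(4.421) = 3439.8×1.4863 ≈ 5113 m/s.
Total Δv = 5695 + 5113 = 10808 m/s.

Δv ≈ 10800 m/s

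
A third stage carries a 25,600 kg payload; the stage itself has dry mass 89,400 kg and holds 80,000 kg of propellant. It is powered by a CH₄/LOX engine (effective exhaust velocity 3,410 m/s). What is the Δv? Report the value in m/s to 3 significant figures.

m₀ = payload + dry + propellant = 25,600 + 89,400 + 80,000 = 195,000 kg.
m_f = payload + dry = 25,600 + 89,400 = 115,000 kg.
Δv = v_e · ln(m₀/m_f) = 3410.0 × ln(1.696) = 3410.0 × 0.5281 ≈ 1800.7 m/s.

Δv ≈ 1800 m/s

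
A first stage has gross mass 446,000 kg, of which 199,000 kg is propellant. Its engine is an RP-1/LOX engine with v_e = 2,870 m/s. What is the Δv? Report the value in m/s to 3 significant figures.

m_f = m₀ − m_prop = 446,000 − 199,000 = 247,000 kg.
Δv = v_e · ln(m₀/m_f) = 2870.0 × ln(1.806) = 2870.0 × 0.5909 ≈ 1696.0 m/s.

Δv ≈ 1700 m/s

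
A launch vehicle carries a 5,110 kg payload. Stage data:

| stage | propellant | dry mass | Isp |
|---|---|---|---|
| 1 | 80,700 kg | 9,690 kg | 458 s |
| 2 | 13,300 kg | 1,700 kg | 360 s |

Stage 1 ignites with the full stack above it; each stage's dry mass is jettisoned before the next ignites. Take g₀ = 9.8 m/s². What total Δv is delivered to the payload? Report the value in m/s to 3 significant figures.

Ignition mass of stage 1 = 80,700+9,690 + 13,300+1,700 + 5,110 = 110,500 kg.
Stage 1: m₀ = 110,500 kg, m_f = 110,500 − 80,700 = 29,800 kg; Δv = 458×9.8×ln(3.708) = 4488.4×1.3105 ≈ 5882 m/s.
Stage 2: m₀ = 20,110 kg, m_f = 20,110 − 13,300 = 6,810 kg; Δv = 360×9.8×ln(2.953) = 3528.0×1.0828 ≈ 3820 m/s.
Total Δv = 5882 + 3820 = 9702 m/s.

Δv ≈ 9700 m/s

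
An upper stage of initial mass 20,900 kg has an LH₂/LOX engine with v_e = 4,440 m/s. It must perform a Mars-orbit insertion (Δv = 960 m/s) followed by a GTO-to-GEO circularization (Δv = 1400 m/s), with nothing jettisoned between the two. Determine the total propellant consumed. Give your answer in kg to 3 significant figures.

After the first burn: m = 20900 × exp(−960/4440.0) = 20900 × 0.80556 = 16,836.2 kg.
After the second burn: m = 16,836.2 × exp(−1400/4440.0) = 16,836.2 × 0.72956 = 12,283 kg.
Total propellant = m₀ − m_final = 20900 − 12,283 = 8,617 kg.

total propellant consumed ≈ 8620 kg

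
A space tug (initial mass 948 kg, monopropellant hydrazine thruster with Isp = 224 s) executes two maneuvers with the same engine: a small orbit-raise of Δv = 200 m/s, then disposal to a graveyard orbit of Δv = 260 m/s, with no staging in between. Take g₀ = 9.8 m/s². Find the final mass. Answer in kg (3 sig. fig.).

final mass ≈ 769 kg

v_e = Isp · g₀ = 224 × 9.8 = 2195.2 m/s.
After the first burn: m = 948 × exp(−200/2195.2) = 948 × 0.91292 = 865.448 kg.
After the second burn: m = 865.448 × exp(−260/2195.2) = 865.448 × 0.88830 = 768.777 kg.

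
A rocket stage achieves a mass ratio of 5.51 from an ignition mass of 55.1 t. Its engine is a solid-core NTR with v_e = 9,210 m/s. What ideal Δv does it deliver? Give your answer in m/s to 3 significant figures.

Δv = v_e · ln(5.51) = 9210.0 × 1.7066 ≈ 15717.5 m/s.

Δv ≈ 15700 m/s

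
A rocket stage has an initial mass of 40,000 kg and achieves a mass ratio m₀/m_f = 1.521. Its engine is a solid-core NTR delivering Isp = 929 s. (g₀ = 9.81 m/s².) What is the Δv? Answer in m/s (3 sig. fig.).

v_e = Isp · g₀ = 929 × 9.81 = 9113.5 m/s.
By the Tsiolkovsky rocket equation, Δv = v_e · ln(1.521) = 9113.5 × 0.4194 ≈ 3821.9 m/s.

Δv ≈ 3820 m/s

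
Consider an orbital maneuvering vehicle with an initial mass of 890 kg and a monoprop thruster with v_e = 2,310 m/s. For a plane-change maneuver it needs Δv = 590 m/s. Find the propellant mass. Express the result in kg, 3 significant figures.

propellant mass ≈ 201 kg

m₀/m_f = exp(Δv / v_e) = exp(590 / 2310.0) = exp(0.2554) = 1.2910.
m_f = 890 / 1.2910 = 689.388 kg, so propellant = m₀ − m_f = 890 − 689.388 = 200.612 kg.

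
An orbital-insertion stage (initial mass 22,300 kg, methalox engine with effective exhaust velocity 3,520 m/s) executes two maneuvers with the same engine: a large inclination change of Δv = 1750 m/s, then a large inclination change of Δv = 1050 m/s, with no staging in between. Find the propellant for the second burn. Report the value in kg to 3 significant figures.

After the first burn: m = 22300 × exp(−1750/3520.0) = 22300 × 0.60826 = 13,564.2 kg.
After the second burn: m = 13,564.2 × exp(−1050/3520.0) = 13,564.2 × 0.74208 = 10,065.7 kg.
Second-burn propellant = 13,564.2 − 10,065.7 = 3,498.5 kg.

propellant for the second burn ≈ 3500 kg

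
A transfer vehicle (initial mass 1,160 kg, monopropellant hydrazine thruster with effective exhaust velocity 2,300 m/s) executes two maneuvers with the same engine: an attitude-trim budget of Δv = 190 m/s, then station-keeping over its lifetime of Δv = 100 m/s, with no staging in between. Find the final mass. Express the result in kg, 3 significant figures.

After the first burn: m = 1160 × exp(−190/2300.0) = 1160 × 0.92071 = 1,068.02 kg.
After the second burn: m = 1,068.02 × exp(−100/2300.0) = 1,068.02 × 0.95745 = 1,022.58 kg.

final mass ≈ 1020 kg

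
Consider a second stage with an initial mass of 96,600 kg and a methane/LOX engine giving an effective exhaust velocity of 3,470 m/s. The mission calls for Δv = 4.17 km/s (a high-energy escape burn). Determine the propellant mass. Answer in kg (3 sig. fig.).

propellant mass ≈ 67600 kg

Rocket equation: m₀/m_f = exp(Δv / v_e) = exp(4170 / 3470.0) = exp(1.2017) = 3.3259.
m_f = 96,600 / 3.3259 = 29,044.8 kg, so propellant = m₀ − m_f = 96,600 − 29,044.8 = 67,555.2 kg.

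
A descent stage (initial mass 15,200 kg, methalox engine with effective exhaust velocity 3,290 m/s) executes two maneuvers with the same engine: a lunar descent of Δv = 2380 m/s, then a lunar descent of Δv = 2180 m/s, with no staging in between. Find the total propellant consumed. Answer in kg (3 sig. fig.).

total propellant consumed ≈ 11400 kg

After the first burn: m = 15200 × exp(−2380/3290.0) = 15200 × 0.48510 = 7,373.52 kg.
After the second burn: m = 7,373.52 × exp(−2180/3290.0) = 7,373.52 × 0.51550 = 3,801.05 kg.
Total propellant = m₀ − m_final = 15200 − 3,801.05 = 11,398.95 kg.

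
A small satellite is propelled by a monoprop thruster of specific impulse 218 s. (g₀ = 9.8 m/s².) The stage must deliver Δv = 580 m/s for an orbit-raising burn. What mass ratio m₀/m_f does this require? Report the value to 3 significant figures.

mass ratio ≈ 1.31

v_e = Isp · g₀ = 218 × 9.8 = 2136.4 m/s.
Rocket equation: m₀/m_f = exp(Δv / v_e) = exp(580 / 2136.4) = exp(0.2715) = 1.3119.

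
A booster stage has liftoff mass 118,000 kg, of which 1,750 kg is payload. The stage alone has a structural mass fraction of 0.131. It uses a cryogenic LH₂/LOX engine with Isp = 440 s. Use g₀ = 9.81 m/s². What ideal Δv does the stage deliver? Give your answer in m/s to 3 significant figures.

Δv ≈ 8370 m/s

Stage wet mass = m₀ − payload = 118,000 − 1,750 = 116,250 kg.
Stage dry mass = ε × stage wet mass = 0.131 × 116,250 = 15,228.8 kg.
Burnout mass m_f = stage dry + payload = 15,228.8 + 1,750 = 16,978.8 kg.
v_e = Isp · g₀ = 440 × 9.81 = 4316.4 m/s.
Δv = v_e · ln(118,000/16,978.8) = 4316.4 × ln(6.95) = 4316.4 × 1.9387 ≈ 8368 m/s.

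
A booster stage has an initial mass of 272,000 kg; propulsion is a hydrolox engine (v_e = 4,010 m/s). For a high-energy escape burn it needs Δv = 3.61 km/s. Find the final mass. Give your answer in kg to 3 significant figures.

final mass ≈ 111000 kg

Using Δv = v_e ln(m₀/m_f): m₀/m_f = exp(Δv / v_e) = exp(3610 / 4010.0) = exp(0.9002) = 2.4602.
m_f = m₀ / 2.4602 = 272,000 / 2.4602 = 110,560 kg.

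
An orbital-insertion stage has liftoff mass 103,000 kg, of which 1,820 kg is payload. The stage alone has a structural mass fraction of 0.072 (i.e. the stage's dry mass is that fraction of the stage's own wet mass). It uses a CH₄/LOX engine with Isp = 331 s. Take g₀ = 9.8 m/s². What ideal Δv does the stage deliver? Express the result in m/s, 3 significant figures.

Δv ≈ 7870 m/s

Stage wet mass = m₀ − payload = 103,000 − 1,820 = 101,180 kg.
Stage dry mass = ε × stage wet mass = 0.072 × 101,180 = 7,284.96 kg.
Burnout mass m_f = stage dry + payload = 7,284.96 + 1,820 = 9,104.96 kg.
v_e = Isp · g₀ = 331 × 9.8 = 3243.8 m/s.
Δv = v_e · ln(103,000/9,104.96) = 3243.8 × ln(11.31) = 3243.8 × 2.4259 ≈ 7869 m/s.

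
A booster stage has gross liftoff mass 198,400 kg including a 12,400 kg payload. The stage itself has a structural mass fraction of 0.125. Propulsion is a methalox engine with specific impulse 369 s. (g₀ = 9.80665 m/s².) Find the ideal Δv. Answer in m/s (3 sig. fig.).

Stage wet mass = m₀ − payload = 198,400 − 12,400 = 186,000 kg.
Stage dry mass = ε × stage wet mass = 0.125 × 186,000 = 23,250 kg.
Burnout mass m_f = stage dry + payload = 23,250 + 12,400 = 35,650 kg.
v_e = Isp · g₀ = 369 × 9.80665 = 3618.7 m/s.
Using Δv = v_e ln(m₀/m_f): Δv = v_e · ln(198,400/35,650) = 3618.7 × ln(5.565) = 3618.7 × 1.7165 ≈ 6212 m/s.

Δv ≈ 6210 m/s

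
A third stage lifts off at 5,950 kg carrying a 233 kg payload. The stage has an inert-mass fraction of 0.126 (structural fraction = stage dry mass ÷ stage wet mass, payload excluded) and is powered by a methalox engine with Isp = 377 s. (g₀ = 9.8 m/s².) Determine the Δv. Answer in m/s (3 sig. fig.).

Stage wet mass = m₀ − payload = 5,950 − 233 = 5,717 kg.
Stage dry mass = ε × stage wet mass = 0.126 × 5,717 = 720.342 kg.
Burnout mass m_f = stage dry + payload = 720.342 + 233 = 953.342 kg.
v_e = Isp · g₀ = 377 × 9.8 = 3694.6 m/s.
Rocket equation: Δv = v_e · ln(5,950/953.342) = 3694.6 × ln(6.241) = 3694.6 × 1.8312 ≈ 6765 m/s.

Δv ≈ 6770 m/s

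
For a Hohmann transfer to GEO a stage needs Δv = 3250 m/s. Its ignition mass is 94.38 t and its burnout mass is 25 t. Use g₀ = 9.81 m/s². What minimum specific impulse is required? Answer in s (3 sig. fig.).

Isp ≈ 249 s

ln(m₀/m_f) = ln(94380/25000) = ln(3.775) = 1.3285.
By the Tsiolkovsky rocket equation, v_e = Δv / ln(m₀/m_f) = 3250 / 1.3285 = 2446.5 m/s.
Isp = v_e / g₀ = 2446.5 / 9.81 = 249.4 s.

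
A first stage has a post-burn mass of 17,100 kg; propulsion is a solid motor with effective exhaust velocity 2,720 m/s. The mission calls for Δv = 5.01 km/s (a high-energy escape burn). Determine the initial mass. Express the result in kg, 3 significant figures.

m₀/m_f = exp(Δv / v_e) = exp(5010 / 2720.0) = exp(1.8419) = 6.3086.
m₀ = m_f × 6.3086 = 17,100 × 6.3086 = 107,877 kg.

initial mass ≈ 108000 kg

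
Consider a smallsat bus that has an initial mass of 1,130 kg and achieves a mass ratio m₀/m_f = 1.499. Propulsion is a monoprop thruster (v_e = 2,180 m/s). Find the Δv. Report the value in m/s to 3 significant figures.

Using Δv = v_e ln(m₀/m_f): Δv = v_e · ln(1.499) = 2180.0 × 0.4048 ≈ 882.5 m/s.

Δv ≈ 882 m/s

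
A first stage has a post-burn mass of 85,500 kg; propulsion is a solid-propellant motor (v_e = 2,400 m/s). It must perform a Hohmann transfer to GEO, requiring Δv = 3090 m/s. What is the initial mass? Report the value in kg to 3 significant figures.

m₀/m_f = exp(Δv / v_e) = exp(3090 / 2400.0) = exp(1.2875) = 3.6237.
m₀ = m_f × 3.6237 = 85,500 × 3.6237 = 309,826 kg.

initial mass ≈ 310000 kg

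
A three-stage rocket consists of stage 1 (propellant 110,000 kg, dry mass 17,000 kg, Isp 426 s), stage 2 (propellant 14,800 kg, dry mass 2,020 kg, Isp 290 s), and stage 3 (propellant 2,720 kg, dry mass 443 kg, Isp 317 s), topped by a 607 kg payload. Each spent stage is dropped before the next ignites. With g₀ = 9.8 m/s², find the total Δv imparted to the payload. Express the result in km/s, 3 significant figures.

Ignition mass of stage 1 = 110,000+17,000 + 14,800+2,020 + 2,720+443 + 607 = 147,590 kg.
Stage 1: m₀ = 147,590 kg, m_f = 147,590 − 110,000 = 37,590 kg; Δv = 426×9.8×ln(3.926) = 4174.8×1.3677 ≈ 5710 m/s.
Stage 2: m₀ = 20,590 kg, m_f = 20,590 − 14,800 = 5,790 kg; Δv = 290×9.8×ln(3.556) = 2842.0×1.2687 ≈ 3606 m/s.
Stage 3: m₀ = 3,770 kg, m_f = 3,770 − 2,720 = 1,050 kg; Δv = 317×9.8×ln(3.59) = 3106.6×1.2783 ≈ 3971 m/s.
Total Δv = 5710 + 3606 + 3971 = 13287 m/s.

Δv ≈ 13.3 km/s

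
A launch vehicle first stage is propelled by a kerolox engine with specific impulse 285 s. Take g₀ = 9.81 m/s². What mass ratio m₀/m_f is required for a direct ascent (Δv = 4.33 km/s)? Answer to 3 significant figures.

v_e = Isp · g₀ = 285 × 9.81 = 2795.9 m/s.
By the Tsiolkovsky rocket equation, m₀/m_f = exp(Δv / v_e) = exp(4330 / 2795.9) = exp(1.5487) = 4.7055.

mass ratio ≈ 4.71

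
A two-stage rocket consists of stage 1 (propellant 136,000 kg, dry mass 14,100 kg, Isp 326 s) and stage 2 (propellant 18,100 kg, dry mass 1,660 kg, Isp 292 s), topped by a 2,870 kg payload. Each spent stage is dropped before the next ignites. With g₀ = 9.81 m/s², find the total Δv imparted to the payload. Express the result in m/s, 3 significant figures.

Ignition mass of stage 1 = 136,000+14,100 + 18,100+1,660 + 2,870 = 172,730 kg.
Stage 1: m₀ = 172,730 kg, m_f = 172,730 − 136,000 = 36,730 kg; Δv = 326×9.81×ln(4.703) = 3198.1×1.5481 ≈ 4951 m/s.
Stage 2: m₀ = 22,630 kg, m_f = 22,630 − 18,100 = 4,530 kg; Δv = 292×9.81×ln(4.996) = 2864.5×1.6086 ≈ 4608 m/s.
Total Δv = 4951 + 4608 = 9559 m/s.

Δv ≈ 9560 m/s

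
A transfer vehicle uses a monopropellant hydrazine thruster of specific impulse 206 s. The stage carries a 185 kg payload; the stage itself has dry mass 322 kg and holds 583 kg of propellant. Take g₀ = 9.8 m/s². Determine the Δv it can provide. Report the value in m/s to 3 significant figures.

Δv ≈ 1550 m/s

v_e = Isp · g₀ = 206 × 9.8 = 2018.8 m/s.
m₀ = payload + dry + propellant = 185 + 322 + 583 = 1,090 kg.
m_f = payload + dry = 185 + 322 = 507 kg.
Δv = v_e · ln(m₀/m_f) = 2018.8 × ln(2.15) = 2018.8 × 0.7654 ≈ 1545.2 m/s.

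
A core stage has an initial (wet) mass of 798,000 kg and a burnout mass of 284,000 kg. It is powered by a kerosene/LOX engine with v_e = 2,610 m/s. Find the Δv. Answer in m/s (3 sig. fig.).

Δv ≈ 2700 m/s

Using Δv = v_e ln(m₀/m_f): Δv = v_e · ln(m₀/m_f) = 2610.0 × ln(2.81) = 2610.0 × 1.0331 ≈ 2696.5 m/s.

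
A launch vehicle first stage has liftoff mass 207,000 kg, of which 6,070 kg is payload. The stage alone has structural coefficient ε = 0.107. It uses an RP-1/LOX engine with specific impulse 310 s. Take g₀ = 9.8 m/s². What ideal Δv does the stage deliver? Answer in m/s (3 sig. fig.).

Stage wet mass = m₀ − payload = 207,000 − 6,070 = 200,930 kg.
Stage dry mass = ε × stage wet mass = 0.107 × 200,930 = 21,499.5 kg.
Burnout mass m_f = stage dry + payload = 21,499.5 + 6,070 = 27,569.5 kg.
v_e = Isp · g₀ = 310 × 9.8 = 3038.0 m/s.
Using Δv = v_e ln(m₀/m_f): Δv = v_e · ln(207,000/27,569.5) = 3038.0 × ln(7.508) = 3038.0 × 2.0160 ≈ 6125 m/s.

Δv ≈ 6120 m/s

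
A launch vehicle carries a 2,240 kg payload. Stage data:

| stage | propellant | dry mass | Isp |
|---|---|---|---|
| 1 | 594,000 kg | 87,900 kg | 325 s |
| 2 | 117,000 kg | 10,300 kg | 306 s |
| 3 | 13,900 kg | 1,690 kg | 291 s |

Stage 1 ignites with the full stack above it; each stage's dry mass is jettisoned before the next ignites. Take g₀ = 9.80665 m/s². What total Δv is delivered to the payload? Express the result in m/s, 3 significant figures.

Δv ≈ 13300 m/s

Ignition mass of stage 1 = 594,000+87,900 + 117,000+10,300 + 13,900+1,690 + 2,240 = 827,030 kg.
Stage 1: m₀ = 827,030 kg, m_f = 827,030 − 594,000 = 233,030 kg; Δv = 325×9.80665×ln(3.549) = 3187.2×1.2667 ≈ 4037 m/s.
Stage 2: m₀ = 145,130 kg, m_f = 145,130 − 117,000 = 28,130 kg; Δv = 306×9.80665×ln(5.159) = 3000.8×1.6408 ≈ 4924 m/s.
Stage 3: m₀ = 17,830 kg, m_f = 17,830 − 13,900 = 3,930 kg; Δv = 291×9.80665×ln(4.537) = 2853.7×1.5122 ≈ 4316 m/s.
Total Δv = 4037 + 4924 + 4316 = 13277 m/s.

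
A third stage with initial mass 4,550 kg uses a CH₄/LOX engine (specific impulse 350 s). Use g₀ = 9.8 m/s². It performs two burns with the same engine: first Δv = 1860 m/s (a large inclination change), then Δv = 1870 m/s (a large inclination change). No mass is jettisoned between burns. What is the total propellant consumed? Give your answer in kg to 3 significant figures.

total propellant consumed ≈ 3020 kg

v_e = Isp · g₀ = 350 × 9.8 = 3430.0 m/s.
After the first burn: m = 4550 × exp(−1860/3430.0) = 4550 × 0.58142 = 2,645.46 kg.
After the second burn: m = 2,645.46 × exp(−1870/3430.0) = 2,645.46 × 0.57973 = 1,533.65 kg.
Total propellant = m₀ − m_final = 4550 − 1,533.65 = 3,016.35 kg.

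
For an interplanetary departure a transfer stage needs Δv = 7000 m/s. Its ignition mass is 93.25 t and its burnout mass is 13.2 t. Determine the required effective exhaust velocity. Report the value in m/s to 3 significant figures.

v_e ≈ 3580 m/s

ln(m₀/m_f) = ln(93250/13200) = ln(7.064) = 1.9551.
By the Tsiolkovsky rocket equation, v_e = Δv / ln(m₀/m_f) = 7000 / 1.9551 = 3580.4 m/s.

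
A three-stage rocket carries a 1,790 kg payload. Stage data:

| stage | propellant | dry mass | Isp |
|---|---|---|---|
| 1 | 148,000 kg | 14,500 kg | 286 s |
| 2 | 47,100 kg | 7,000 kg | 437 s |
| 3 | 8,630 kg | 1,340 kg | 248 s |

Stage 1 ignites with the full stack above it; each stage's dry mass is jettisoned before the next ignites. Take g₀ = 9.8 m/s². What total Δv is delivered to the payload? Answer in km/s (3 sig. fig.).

Ignition mass of stage 1 = 148,000+14,500 + 47,100+7,000 + 8,630+1,340 + 1,790 = 228,360 kg.
Stage 1: m₀ = 228,360 kg, m_f = 228,360 − 148,000 = 80,360 kg; Δv = 286×9.8×ln(2.842) = 2802.8×1.0444 ≈ 2927 m/s.
Stage 2: m₀ = 65,860 kg, m_f = 65,860 − 47,100 = 18,760 kg; Δv = 437×9.8×ln(3.511) = 4282.6×1.2558 ≈ 5378 m/s.
Stage 3: m₀ = 11,760 kg, m_f = 11,760 − 8,630 = 3,130 kg; Δv = 248×9.8×ln(3.757) = 2430.4×1.3237 ≈ 3217 m/s.
Total Δv = 2927 + 5378 + 3217 = 11522 m/s.

Δv ≈ 11.5 km/s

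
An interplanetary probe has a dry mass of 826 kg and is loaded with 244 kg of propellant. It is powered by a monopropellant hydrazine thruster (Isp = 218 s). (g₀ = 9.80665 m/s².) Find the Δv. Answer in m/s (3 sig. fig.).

v_e = Isp · g₀ = 218 × 9.80665 = 2137.8 m/s.
m₀ = m_dry + m_prop = 826 + 244 = 1,070 kg.
Rocket equation: Δv = v_e · ln(m₀/m_f) = 2137.8 × ln(1.295) = 2137.8 × 0.2588 ≈ 553.3 m/s.

Δv ≈ 553 m/s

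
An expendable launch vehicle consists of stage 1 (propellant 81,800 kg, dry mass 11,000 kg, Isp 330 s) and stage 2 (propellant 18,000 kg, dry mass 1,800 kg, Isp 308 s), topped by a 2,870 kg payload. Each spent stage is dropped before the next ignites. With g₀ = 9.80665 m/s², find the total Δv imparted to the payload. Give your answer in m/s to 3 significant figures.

Ignition mass of stage 1 = 81,800+11,000 + 18,000+1,800 + 2,870 = 115,470 kg.
Stage 1: m₀ = 115,470 kg, m_f = 115,470 − 81,800 = 33,670 kg; Δv = 330×9.80665×ln(3.429) = 3236.2×1.2324 ≈ 3988 m/s.
Stage 2: m₀ = 22,670 kg, m_f = 22,670 − 18,000 = 4,670 kg; Δv = 308×9.80665×ln(4.854) = 3020.4×1.5799 ≈ 4772 m/s.
Total Δv = 3988 + 4772 = 8760 m/s.

Δv ≈ 8760 m/s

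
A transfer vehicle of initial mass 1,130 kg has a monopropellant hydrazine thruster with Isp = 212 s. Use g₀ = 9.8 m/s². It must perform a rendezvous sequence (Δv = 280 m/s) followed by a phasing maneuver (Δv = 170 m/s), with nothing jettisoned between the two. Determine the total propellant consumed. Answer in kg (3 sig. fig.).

v_e = Isp · g₀ = 212 × 9.8 = 2077.6 m/s.
After the first burn: m = 1130 × exp(−280/2077.6) = 1130 × 0.87392 = 987.53 kg.
After the second burn: m = 987.53 × exp(−170/2077.6) = 987.53 × 0.92143 = 909.94 kg.
Total propellant = m₀ − m_final = 1130 − 909.94 = 220.06 kg.

total propellant consumed ≈ 220 kg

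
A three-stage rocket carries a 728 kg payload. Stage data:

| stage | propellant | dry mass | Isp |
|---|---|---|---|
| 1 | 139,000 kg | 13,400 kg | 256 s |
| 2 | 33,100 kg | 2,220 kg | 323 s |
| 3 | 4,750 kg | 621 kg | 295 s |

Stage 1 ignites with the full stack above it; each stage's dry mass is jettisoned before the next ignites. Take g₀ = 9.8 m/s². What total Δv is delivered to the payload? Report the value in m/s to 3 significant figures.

Δv ≈ 12600 m/s

Ignition mass of stage 1 = 139,000+13,400 + 33,100+2,220 + 4,750+621 + 728 = 193,819 kg.
Stage 1: m₀ = 193,819 kg, m_f = 193,819 − 139,000 = 54,819 kg; Δv = 256×9.8×ln(3.536) = 2508.8×1.2629 ≈ 3168 m/s.
Stage 2: m₀ = 41,419 kg, m_f = 41,419 − 33,100 = 8,319 kg; Δv = 323×9.8×ln(4.979) = 3165.4×1.6052 ≈ 5081 m/s.
Stage 3: m₀ = 6,099 kg, m_f = 6,099 − 4,750 = 1,349 kg; Δv = 295×9.8×ln(4.521) = 2891.0×1.5088 ≈ 4362 m/s.
Total Δv = 3168 + 5081 + 4362 = 12611 m/s.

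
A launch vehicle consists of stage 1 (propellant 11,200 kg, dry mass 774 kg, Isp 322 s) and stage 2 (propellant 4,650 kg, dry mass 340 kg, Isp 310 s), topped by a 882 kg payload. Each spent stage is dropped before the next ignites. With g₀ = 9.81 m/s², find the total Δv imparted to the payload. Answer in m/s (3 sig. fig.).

Δv ≈ 7890 m/s

Ignition mass of stage 1 = 11,200+774 + 4,650+340 + 882 = 17,846 kg.
Stage 1: m₀ = 17,846 kg, m_f = 17,846 − 11,200 = 6,646 kg; Δv = 322×9.81×ln(2.685) = 3158.8×0.9878 ≈ 3120 m/s.
Stage 2: m₀ = 5,872 kg, m_f = 5,872 − 4,650 = 1,222 kg; Δv = 310×9.81×ln(4.805) = 3041.1×1.5697 ≈ 4774 m/s.
Total Δv = 3120 + 4774 = 7894 m/s.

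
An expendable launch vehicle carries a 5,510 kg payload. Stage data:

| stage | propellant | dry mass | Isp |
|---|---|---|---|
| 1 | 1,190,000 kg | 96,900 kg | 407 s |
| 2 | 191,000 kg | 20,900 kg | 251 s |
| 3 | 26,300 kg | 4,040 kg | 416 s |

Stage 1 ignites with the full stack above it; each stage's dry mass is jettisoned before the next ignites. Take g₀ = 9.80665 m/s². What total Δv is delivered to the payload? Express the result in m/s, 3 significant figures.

Δv ≈ 15000 m/s

Ignition mass of stage 1 = 1,190,000+96,900 + 191,000+20,900 + 26,300+4,040 + 5,510 = 1,534,650 kg.
Stage 1: m₀ = 1,534,650 kg, m_f = 1,534,650 − 1,190,000 = 344,650 kg; Δv = 407×9.80665×ln(4.453) = 3991.3×1.4935 ≈ 5961 m/s.
Stage 2: m₀ = 247,750 kg, m_f = 247,750 − 191,000 = 56,750 kg; Δv = 251×9.80665×ln(4.366) = 2461.5×1.4738 ≈ 3628 m/s.
Stage 3: m₀ = 35,850 kg, m_f = 35,850 − 26,300 = 9,550 kg; Δv = 416×9.80665×ln(3.754) = 4079.6×1.3228 ≈ 5396 m/s.
Total Δv = 5961 + 3628 + 5396 = 14985 m/s.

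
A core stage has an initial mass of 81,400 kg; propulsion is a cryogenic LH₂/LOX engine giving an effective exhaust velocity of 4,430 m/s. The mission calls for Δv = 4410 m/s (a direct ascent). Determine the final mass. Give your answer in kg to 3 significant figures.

Rocket equation: m₀/m_f = exp(Δv / v_e) = exp(4410 / 4430.0) = exp(0.9955) = 2.7060.
m_f = m₀ / 2.7060 = 81,400 / 2.7060 = 30,081.3 kg.

final mass ≈ 30100 kg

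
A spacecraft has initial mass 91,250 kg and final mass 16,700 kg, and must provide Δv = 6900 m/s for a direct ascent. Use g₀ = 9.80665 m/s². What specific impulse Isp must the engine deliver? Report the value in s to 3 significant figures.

Isp ≈ 414 s

ln(m₀/m_f) = ln(91250/16700) = ln(5.464) = 1.6982.
By the Tsiolkovsky rocket equation, v_e = Δv / ln(m₀/m_f) = 6900 / 1.6982 = 4063.1 m/s.
Isp = v_e / g₀ = 4063.1 / 9.80665 = 414.3 s.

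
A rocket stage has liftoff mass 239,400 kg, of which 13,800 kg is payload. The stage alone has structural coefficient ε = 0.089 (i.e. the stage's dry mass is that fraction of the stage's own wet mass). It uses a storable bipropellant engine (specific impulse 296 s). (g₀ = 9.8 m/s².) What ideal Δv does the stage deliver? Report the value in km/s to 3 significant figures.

Δv ≈ 5.67 km/s

Stage wet mass = m₀ − payload = 239,400 − 13,800 = 225,600 kg.
Stage dry mass = ε × stage wet mass = 0.089 × 225,600 = 20,078.4 kg.
Burnout mass m_f = stage dry + payload = 20,078.4 + 13,800 = 33,878.4 kg.
v_e = Isp · g₀ = 296 × 9.8 = 2900.8 m/s.
Using Δv = v_e ln(m₀/m_f): Δv = v_e · ln(239,400/33,878.4) = 2900.8 × ln(7.066) = 2900.8 × 1.9554 ≈ 5672 m/s.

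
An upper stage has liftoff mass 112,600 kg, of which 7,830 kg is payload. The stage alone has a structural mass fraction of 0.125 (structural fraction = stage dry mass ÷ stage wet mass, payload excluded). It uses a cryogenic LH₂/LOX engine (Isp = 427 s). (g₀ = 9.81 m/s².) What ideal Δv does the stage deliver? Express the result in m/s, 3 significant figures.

Δv ≈ 7050 m/s

Stage wet mass = m₀ − payload = 112,600 − 7,830 = 104,770 kg.
Stage dry mass = ε × stage wet mass = 0.125 × 104,770 = 13,096.3 kg.
Burnout mass m_f = stage dry + payload = 13,096.3 + 7,830 = 20,926.3 kg.
v_e = Isp · g₀ = 427 × 9.81 = 4188.9 m/s.
Δv = v_e · ln(112,600/20,926.3) = 4188.9 × ln(5.381) = 4188.9 × 1.6828 ≈ 7049 m/s.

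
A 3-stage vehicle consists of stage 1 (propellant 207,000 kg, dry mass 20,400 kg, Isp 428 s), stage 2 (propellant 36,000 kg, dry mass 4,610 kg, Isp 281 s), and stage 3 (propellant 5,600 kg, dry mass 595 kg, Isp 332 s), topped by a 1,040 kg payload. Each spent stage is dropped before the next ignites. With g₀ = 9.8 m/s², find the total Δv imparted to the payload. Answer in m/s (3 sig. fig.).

Δv ≈ 14500 m/s

Ignition mass of stage 1 = 207,000+20,400 + 36,000+4,610 + 5,600+595 + 1,040 = 275,245 kg.
Stage 1: m₀ = 275,245 kg, m_f = 275,245 − 207,000 = 68,245 kg; Δv = 428×9.8×ln(4.033) = 4194.4×1.3946 ≈ 5849 m/s.
Stage 2: m₀ = 47,845 kg, m_f = 47,845 − 36,000 = 11,845 kg; Δv = 281×9.8×ln(4.039) = 2753.8×1.3961 ≈ 3844 m/s.
Stage 3: m₀ = 7,235 kg, m_f = 7,235 − 5,600 = 1,635 kg; Δv = 332×9.8×ln(4.425) = 3253.6×1.4873 ≈ 4839 m/s.
Total Δv = 5849 + 3844 + 4839 = 14532 m/s.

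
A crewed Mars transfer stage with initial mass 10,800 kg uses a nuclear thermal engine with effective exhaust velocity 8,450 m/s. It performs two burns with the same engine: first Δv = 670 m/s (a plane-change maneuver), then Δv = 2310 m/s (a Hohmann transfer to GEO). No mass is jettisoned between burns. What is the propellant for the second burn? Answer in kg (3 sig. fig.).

After the first burn: m = 10800 × exp(−670/8450.0) = 10800 × 0.92377 = 9,976.72 kg.
After the second burn: m = 9,976.72 × exp(−2310/8450.0) = 9,976.72 × 0.76081 = 7,590.39 kg.
Second-burn propellant = 9,976.72 − 7,590.39 = 2,386.33 kg.

propellant for the second burn ≈ 2390 kg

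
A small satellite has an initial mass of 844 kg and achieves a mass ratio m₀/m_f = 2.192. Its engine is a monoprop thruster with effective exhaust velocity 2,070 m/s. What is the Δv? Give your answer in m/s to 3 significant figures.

Δv = v_e · ln(2.192) = 2070.0 × 0.7848 ≈ 1624.6 m/s.

Δv ≈ 1620 m/s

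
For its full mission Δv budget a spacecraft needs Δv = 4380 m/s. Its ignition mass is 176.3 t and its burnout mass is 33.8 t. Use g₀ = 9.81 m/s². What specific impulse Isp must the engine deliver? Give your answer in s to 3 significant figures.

Isp ≈ 270 s

ln(m₀/m_f) = ln(176300/33800) = ln(5.216) = 1.6517.
Using Δv = v_e ln(m₀/m_f): v_e = Δv / ln(m₀/m_f) = 4380 / 1.6517 = 2651.8 m/s.
Isp = v_e / g₀ = 2651.8 / 9.81 = 270.3 s.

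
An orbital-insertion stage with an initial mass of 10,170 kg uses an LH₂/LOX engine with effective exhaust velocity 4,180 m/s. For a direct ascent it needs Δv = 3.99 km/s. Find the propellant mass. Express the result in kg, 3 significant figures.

propellant mass ≈ 6250 kg

By the Tsiolkovsky rocket equation, m₀/m_f = exp(Δv / v_e) = exp(3990 / 4180.0) = exp(0.9545) = 2.5975.
m_f = 10,170 / 2.5975 = 3,915.3 kg, so propellant = m₀ − m_f = 10,170 − 3,915.3 = 6,254.7 kg.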